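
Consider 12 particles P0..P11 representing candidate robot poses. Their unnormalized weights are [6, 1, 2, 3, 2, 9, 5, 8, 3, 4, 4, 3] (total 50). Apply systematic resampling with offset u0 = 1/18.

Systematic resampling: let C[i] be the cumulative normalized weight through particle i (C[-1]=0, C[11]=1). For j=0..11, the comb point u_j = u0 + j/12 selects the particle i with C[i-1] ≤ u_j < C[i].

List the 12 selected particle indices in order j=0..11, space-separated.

0 1 3 5 5 6 6 7 8 9 10 11

C = [3/25, 7/50, 9/50, 6/25, 7/25, 23/50, 14/25, 18/25, 39/50, 43/50, 47/50, 1]
j=0: u_0=1/18 ∈ [0, 3/25) → index 0
j=1: u_1=5/36 ∈ [3/25, 7/50) → index 1
j=2: u_2=2/9 ∈ [9/50, 6/25) → index 3
j=3: u_3=11/36 ∈ [7/25, 23/50) → index 5
j=4: u_4=7/18 ∈ [7/25, 23/50) → index 5
j=5: u_5=17/36 ∈ [23/50, 14/25) → index 6
j=6: u_6=5/9 ∈ [23/50, 14/25) → index 6
j=7: u_7=23/36 ∈ [14/25, 18/25) → index 7
j=8: u_8=13/18 ∈ [18/25, 39/50) → index 8
j=9: u_9=29/36 ∈ [39/50, 43/50) → index 9
j=10: u_10=8/9 ∈ [43/50, 47/50) → index 10
j=11: u_11=35/36 ∈ [47/50, 1) → index 11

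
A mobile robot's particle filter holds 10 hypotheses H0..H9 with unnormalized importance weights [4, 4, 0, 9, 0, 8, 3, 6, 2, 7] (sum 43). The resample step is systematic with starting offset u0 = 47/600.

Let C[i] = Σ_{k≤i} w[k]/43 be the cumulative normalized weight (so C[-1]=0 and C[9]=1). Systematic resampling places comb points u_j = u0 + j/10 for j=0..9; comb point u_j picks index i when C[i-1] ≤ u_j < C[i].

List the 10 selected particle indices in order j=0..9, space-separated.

C = [4/43, 8/43, 8/43, 17/43, 17/43, 25/43, 28/43, 34/43, 36/43, 1]
j=0: u_0=47/600 ∈ [0, 4/43) → index 0
j=1: u_1=107/600 ∈ [4/43, 8/43) → index 1
j=2: u_2=167/600 ∈ [8/43, 17/43) → index 3
j=3: u_3=227/600 ∈ [8/43, 17/43) → index 3
j=4: u_4=287/600 ∈ [17/43, 25/43) → index 5
j=5: u_5=347/600 ∈ [17/43, 25/43) → index 5
j=6: u_6=407/600 ∈ [28/43, 34/43) → index 7
j=7: u_7=467/600 ∈ [28/43, 34/43) → index 7
j=8: u_8=527/600 ∈ [36/43, 1) → index 9
j=9: u_9=587/600 ∈ [36/43, 1) → index 9

0 1 3 3 5 5 7 7 9 9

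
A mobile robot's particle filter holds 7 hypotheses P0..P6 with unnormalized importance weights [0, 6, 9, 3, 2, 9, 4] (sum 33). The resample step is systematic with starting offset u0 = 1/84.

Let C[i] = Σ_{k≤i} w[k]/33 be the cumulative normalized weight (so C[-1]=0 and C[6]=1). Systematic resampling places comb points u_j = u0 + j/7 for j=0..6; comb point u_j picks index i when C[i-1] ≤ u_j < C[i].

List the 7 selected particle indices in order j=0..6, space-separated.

C = [0, 2/11, 5/11, 6/11, 20/33, 29/33, 1]
j=0: u_0=1/84 ∈ [0, 2/11) → index 1
j=1: u_1=13/84 ∈ [0, 2/11) → index 1
j=2: u_2=25/84 ∈ [2/11, 5/11) → index 2
j=3: u_3=37/84 ∈ [2/11, 5/11) → index 2
j=4: u_4=7/12 ∈ [6/11, 20/33) → index 4
j=5: u_5=61/84 ∈ [20/33, 29/33) → index 5
j=6: u_6=73/84 ∈ [20/33, 29/33) → index 5

1 1 2 2 4 5 5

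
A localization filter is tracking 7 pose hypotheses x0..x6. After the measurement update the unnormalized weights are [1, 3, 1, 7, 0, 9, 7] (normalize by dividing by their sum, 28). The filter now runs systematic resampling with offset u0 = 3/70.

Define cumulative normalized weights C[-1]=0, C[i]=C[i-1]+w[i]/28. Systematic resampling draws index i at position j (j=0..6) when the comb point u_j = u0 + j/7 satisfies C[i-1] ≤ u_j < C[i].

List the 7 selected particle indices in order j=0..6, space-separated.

1 3 3 5 5 6 6

C = [1/28, 1/7, 5/28, 3/7, 3/7, 3/4, 1]
j=0: u_0=3/70 ∈ [1/28, 1/7) → index 1
j=1: u_1=13/70 ∈ [5/28, 3/7) → index 3
j=2: u_2=23/70 ∈ [5/28, 3/7) → index 3
j=3: u_3=33/70 ∈ [3/7, 3/4) → index 5
j=4: u_4=43/70 ∈ [3/7, 3/4) → index 5
j=5: u_5=53/70 ∈ [3/4, 1) → index 6
j=6: u_6=9/10 ∈ [3/4, 1) → index 6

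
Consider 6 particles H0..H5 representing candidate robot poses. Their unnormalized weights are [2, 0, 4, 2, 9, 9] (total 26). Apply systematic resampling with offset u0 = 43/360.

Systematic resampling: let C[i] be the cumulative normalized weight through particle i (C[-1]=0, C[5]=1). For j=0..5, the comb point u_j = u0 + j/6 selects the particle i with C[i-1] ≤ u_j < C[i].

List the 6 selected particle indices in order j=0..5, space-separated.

2 3 4 4 5 5

C = [1/13, 1/13, 3/13, 4/13, 17/26, 1]
j=0: u_0=43/360 ∈ [1/13, 3/13) → index 2
j=1: u_1=103/360 ∈ [3/13, 4/13) → index 3
j=2: u_2=163/360 ∈ [4/13, 17/26) → index 4
j=3: u_3=223/360 ∈ [4/13, 17/26) → index 4
j=4: u_4=283/360 ∈ [17/26, 1) → index 5
j=5: u_5=343/360 ∈ [17/26, 1) → index 5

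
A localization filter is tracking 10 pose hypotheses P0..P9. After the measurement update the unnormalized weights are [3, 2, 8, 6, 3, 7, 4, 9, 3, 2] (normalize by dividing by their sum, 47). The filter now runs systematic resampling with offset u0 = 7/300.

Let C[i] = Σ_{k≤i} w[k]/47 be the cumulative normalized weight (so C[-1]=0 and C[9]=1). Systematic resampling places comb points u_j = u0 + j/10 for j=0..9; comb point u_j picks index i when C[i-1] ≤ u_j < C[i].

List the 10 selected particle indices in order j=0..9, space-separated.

0 2 2 3 4 5 6 7 7 8

C = [3/47, 5/47, 13/47, 19/47, 22/47, 29/47, 33/47, 42/47, 45/47, 1]
j=0: u_0=7/300 ∈ [0, 3/47) → index 0
j=1: u_1=37/300 ∈ [5/47, 13/47) → index 2
j=2: u_2=67/300 ∈ [5/47, 13/47) → index 2
j=3: u_3=97/300 ∈ [13/47, 19/47) → index 3
j=4: u_4=127/300 ∈ [19/47, 22/47) → index 4
j=5: u_5=157/300 ∈ [22/47, 29/47) → index 5
j=6: u_6=187/300 ∈ [29/47, 33/47) → index 6
j=7: u_7=217/300 ∈ [33/47, 42/47) → index 7
j=8: u_8=247/300 ∈ [33/47, 42/47) → index 7
j=9: u_9=277/300 ∈ [42/47, 45/47) → index 8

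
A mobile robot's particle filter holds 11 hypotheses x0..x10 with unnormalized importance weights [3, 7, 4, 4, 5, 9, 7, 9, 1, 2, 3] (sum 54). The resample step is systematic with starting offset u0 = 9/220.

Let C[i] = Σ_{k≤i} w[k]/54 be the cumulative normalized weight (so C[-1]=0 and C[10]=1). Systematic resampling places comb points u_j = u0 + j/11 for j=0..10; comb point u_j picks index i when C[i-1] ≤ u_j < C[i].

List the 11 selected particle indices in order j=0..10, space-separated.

C = [1/18, 5/27, 7/27, 1/3, 23/54, 16/27, 13/18, 8/9, 49/54, 17/18, 1]
j=0: u_0=9/220 ∈ [0, 1/18) → index 0
j=1: u_1=29/220 ∈ [1/18, 5/27) → index 1
j=2: u_2=49/220 ∈ [5/27, 7/27) → index 2
j=3: u_3=69/220 ∈ [7/27, 1/3) → index 3
j=4: u_4=89/220 ∈ [1/3, 23/54) → index 4
j=5: u_5=109/220 ∈ [23/54, 16/27) → index 5
j=6: u_6=129/220 ∈ [23/54, 16/27) → index 5
j=7: u_7=149/220 ∈ [16/27, 13/18) → index 6
j=8: u_8=169/220 ∈ [13/18, 8/9) → index 7
j=9: u_9=189/220 ∈ [13/18, 8/9) → index 7
j=10: u_10=19/20 ∈ [17/18, 1) → index 10

0 1 2 3 4 5 5 6 7 7 10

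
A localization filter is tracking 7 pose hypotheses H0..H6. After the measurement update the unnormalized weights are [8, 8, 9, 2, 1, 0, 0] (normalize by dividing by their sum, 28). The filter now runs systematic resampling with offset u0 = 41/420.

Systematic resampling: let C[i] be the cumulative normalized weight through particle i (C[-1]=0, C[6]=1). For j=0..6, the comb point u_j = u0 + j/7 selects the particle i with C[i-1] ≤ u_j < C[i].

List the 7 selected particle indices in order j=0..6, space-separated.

0 0 1 1 2 2 3

C = [2/7, 4/7, 25/28, 27/28, 1, 1, 1]
j=0: u_0=41/420 ∈ [0, 2/7) → index 0
j=1: u_1=101/420 ∈ [0, 2/7) → index 0
j=2: u_2=23/60 ∈ [2/7, 4/7) → index 1
j=3: u_3=221/420 ∈ [2/7, 4/7) → index 1
j=4: u_4=281/420 ∈ [4/7, 25/28) → index 2
j=5: u_5=341/420 ∈ [4/7, 25/28) → index 2
j=6: u_6=401/420 ∈ [25/28, 27/28) → index 3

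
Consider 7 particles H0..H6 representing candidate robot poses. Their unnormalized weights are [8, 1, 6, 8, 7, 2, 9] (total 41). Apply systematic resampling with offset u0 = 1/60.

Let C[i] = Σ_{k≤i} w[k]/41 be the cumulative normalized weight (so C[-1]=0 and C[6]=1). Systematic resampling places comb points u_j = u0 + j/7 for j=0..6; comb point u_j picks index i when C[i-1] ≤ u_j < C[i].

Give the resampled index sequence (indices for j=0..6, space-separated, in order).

C = [8/41, 9/41, 15/41, 23/41, 30/41, 32/41, 1]
j=0: u_0=1/60 ∈ [0, 8/41) → index 0
j=1: u_1=67/420 ∈ [0, 8/41) → index 0
j=2: u_2=127/420 ∈ [9/41, 15/41) → index 2
j=3: u_3=187/420 ∈ [15/41, 23/41) → index 3
j=4: u_4=247/420 ∈ [23/41, 30/41) → index 4
j=5: u_5=307/420 ∈ [23/41, 30/41) → index 4
j=6: u_6=367/420 ∈ [32/41, 1) → index 6

0 0 2 3 4 4 6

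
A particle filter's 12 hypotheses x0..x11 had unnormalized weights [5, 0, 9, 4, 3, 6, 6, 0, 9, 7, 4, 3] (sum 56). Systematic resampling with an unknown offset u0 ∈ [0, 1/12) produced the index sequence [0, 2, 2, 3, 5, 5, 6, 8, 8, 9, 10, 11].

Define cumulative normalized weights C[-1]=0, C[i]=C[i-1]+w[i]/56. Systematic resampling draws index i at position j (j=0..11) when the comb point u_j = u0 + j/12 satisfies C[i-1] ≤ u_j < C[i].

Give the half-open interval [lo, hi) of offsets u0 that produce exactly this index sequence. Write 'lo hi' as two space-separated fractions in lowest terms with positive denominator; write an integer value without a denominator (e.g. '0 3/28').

C = [5/56, 5/56, 1/4, 9/28, 3/8, 27/56, 33/56, 33/56, 3/4, 7/8, 53/56, 1]
j=0 picked index 0: u0 ∈ [0, 5/56)
j=1 picked index 2: u0 ∈ [1/168, 1/6)
j=2 picked index 2: u0 ∈ [-13/168, 1/12)
j=3 picked index 3: u0 ∈ [0, 1/14)
j=4 picked index 5: u0 ∈ [1/24, 25/168)
j=5 picked index 5: u0 ∈ [-1/24, 11/168)
j=6 picked index 6: u0 ∈ [-1/56, 5/56)
j=7 picked index 8: u0 ∈ [1/168, 1/6)
j=8 picked index 8: u0 ∈ [-13/168, 1/12)
j=9 picked index 9: u0 ∈ [0, 1/8)
j=10 picked index 10: u0 ∈ [1/24, 19/168)
j=11 picked index 11: u0 ∈ [5/168, 1/12)
intersection: [1/24, 11/168)

1/24 11/168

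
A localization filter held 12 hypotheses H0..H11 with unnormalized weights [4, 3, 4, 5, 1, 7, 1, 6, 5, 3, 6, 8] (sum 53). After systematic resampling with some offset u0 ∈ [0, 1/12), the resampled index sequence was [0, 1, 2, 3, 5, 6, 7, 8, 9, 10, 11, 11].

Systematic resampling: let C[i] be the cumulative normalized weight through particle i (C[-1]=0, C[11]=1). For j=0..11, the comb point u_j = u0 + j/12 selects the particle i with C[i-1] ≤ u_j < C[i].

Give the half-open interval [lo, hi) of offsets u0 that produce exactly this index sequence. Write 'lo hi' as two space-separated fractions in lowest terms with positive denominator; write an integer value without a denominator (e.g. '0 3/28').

23/636 13/318

C = [4/53, 7/53, 11/53, 16/53, 17/53, 24/53, 25/53, 31/53, 36/53, 39/53, 45/53, 1]
j=0 picked index 0: u0 ∈ [0, 4/53)
j=1 picked index 1: u0 ∈ [-5/636, 31/636)
j=2 picked index 2: u0 ∈ [-11/318, 13/318)
j=3 picked index 3: u0 ∈ [-9/212, 11/212)
j=4 picked index 5: u0 ∈ [-2/159, 19/159)
j=5 picked index 6: u0 ∈ [23/636, 35/636)
j=6 picked index 7: u0 ∈ [-3/106, 9/106)
j=7 picked index 8: u0 ∈ [1/636, 61/636)
j=8 picked index 9: u0 ∈ [2/159, 11/159)
j=9 picked index 10: u0 ∈ [-3/212, 21/212)
j=10 picked index 11: u0 ∈ [5/318, 1/6)
j=11 picked index 11: u0 ∈ [-43/636, 1/12)
intersection: [23/636, 13/318)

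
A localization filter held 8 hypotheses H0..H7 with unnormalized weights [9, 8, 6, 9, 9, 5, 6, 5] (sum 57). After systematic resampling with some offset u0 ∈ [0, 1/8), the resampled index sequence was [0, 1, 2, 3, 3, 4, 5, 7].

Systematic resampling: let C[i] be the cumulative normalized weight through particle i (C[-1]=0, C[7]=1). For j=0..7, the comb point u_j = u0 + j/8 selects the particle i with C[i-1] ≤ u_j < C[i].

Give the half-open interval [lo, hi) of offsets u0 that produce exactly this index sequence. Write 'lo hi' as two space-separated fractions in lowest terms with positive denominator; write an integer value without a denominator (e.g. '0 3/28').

11/228 13/228

C = [3/19, 17/57, 23/57, 32/57, 41/57, 46/57, 52/57, 1]
j=0 picked index 0: u0 ∈ [0, 3/19)
j=1 picked index 1: u0 ∈ [5/152, 79/456)
j=2 picked index 2: u0 ∈ [11/228, 35/228)
j=3 picked index 3: u0 ∈ [13/456, 85/456)
j=4 picked index 3: u0 ∈ [-11/114, 7/114)
j=5 picked index 4: u0 ∈ [-29/456, 43/456)
j=6 picked index 5: u0 ∈ [-7/228, 13/228)
j=7 picked index 7: u0 ∈ [17/456, 1/8)
intersection: [11/228, 13/228)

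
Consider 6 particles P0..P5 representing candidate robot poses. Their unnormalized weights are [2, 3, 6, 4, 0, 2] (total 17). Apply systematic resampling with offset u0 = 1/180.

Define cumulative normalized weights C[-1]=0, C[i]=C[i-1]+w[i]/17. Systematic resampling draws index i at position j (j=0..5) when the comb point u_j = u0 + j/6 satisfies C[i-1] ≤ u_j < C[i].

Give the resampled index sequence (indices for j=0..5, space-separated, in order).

0 1 2 2 3 3

C = [2/17, 5/17, 11/17, 15/17, 15/17, 1]
j=0: u_0=1/180 ∈ [0, 2/17) → index 0
j=1: u_1=31/180 ∈ [2/17, 5/17) → index 1
j=2: u_2=61/180 ∈ [5/17, 11/17) → index 2
j=3: u_3=91/180 ∈ [5/17, 11/17) → index 2
j=4: u_4=121/180 ∈ [11/17, 15/17) → index 3
j=5: u_5=151/180 ∈ [11/17, 15/17) → index 3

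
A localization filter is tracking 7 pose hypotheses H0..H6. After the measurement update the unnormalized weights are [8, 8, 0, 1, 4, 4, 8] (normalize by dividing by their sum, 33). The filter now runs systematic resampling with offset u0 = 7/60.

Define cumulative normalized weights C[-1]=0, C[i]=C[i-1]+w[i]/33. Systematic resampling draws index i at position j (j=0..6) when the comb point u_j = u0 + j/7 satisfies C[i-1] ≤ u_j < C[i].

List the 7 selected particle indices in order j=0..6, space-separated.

C = [8/33, 16/33, 16/33, 17/33, 7/11, 25/33, 1]
j=0: u_0=7/60 ∈ [0, 8/33) → index 0
j=1: u_1=109/420 ∈ [8/33, 16/33) → index 1
j=2: u_2=169/420 ∈ [8/33, 16/33) → index 1
j=3: u_3=229/420 ∈ [17/33, 7/11) → index 4
j=4: u_4=289/420 ∈ [7/11, 25/33) → index 5
j=5: u_5=349/420 ∈ [25/33, 1) → index 6
j=6: u_6=409/420 ∈ [25/33, 1) → index 6

0 1 1 4 5 6 6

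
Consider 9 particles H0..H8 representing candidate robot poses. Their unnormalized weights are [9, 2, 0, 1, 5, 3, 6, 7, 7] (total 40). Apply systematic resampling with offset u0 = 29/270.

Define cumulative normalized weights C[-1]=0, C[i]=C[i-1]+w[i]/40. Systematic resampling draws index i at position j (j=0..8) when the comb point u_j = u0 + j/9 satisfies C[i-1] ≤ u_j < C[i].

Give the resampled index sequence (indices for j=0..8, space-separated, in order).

C = [9/40, 11/40, 11/40, 3/10, 17/40, 1/2, 13/20, 33/40, 1]
j=0: u_0=29/270 ∈ [0, 9/40) → index 0
j=1: u_1=59/270 ∈ [0, 9/40) → index 0
j=2: u_2=89/270 ∈ [3/10, 17/40) → index 4
j=3: u_3=119/270 ∈ [17/40, 1/2) → index 5
j=4: u_4=149/270 ∈ [1/2, 13/20) → index 6
j=5: u_5=179/270 ∈ [13/20, 33/40) → index 7
j=6: u_6=209/270 ∈ [13/20, 33/40) → index 7
j=7: u_7=239/270 ∈ [33/40, 1) → index 8
j=8: u_8=269/270 ∈ [33/40, 1) → index 8

0 0 4 5 6 7 7 8 8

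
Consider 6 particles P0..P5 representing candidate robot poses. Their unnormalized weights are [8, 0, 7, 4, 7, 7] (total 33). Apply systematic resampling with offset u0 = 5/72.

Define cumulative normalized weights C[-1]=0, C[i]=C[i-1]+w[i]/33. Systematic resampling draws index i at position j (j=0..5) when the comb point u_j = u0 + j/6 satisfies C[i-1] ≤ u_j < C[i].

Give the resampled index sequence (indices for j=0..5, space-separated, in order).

0 0 2 3 4 5

C = [8/33, 8/33, 5/11, 19/33, 26/33, 1]
j=0: u_0=5/72 ∈ [0, 8/33) → index 0
j=1: u_1=17/72 ∈ [0, 8/33) → index 0
j=2: u_2=29/72 ∈ [8/33, 5/11) → index 2
j=3: u_3=41/72 ∈ [5/11, 19/33) → index 3
j=4: u_4=53/72 ∈ [19/33, 26/33) → index 4
j=5: u_5=65/72 ∈ [26/33, 1) → index 5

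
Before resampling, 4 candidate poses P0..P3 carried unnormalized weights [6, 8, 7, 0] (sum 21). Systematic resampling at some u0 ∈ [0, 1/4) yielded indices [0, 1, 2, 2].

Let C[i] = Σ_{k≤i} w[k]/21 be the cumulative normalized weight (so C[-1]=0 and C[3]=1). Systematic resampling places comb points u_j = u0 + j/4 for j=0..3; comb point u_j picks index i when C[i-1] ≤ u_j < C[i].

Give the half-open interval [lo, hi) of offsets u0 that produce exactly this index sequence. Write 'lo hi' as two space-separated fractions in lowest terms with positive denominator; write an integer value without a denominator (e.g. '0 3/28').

C = [2/7, 2/3, 1, 1]
j=0 picked index 0: u0 ∈ [0, 2/7)
j=1 picked index 1: u0 ∈ [1/28, 5/12)
j=2 picked index 2: u0 ∈ [1/6, 1/2)
j=3 picked index 2: u0 ∈ [-1/12, 1/4)
intersection: [1/6, 1/4)

1/6 1/4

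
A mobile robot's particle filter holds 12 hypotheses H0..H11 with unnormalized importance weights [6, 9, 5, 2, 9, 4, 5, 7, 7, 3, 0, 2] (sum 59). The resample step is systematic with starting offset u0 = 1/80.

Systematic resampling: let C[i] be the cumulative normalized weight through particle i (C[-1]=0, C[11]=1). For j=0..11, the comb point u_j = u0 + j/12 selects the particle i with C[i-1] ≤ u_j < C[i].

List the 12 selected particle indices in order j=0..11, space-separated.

0 0 1 2 3 4 4 6 7 7 8 9

C = [6/59, 15/59, 20/59, 22/59, 31/59, 35/59, 40/59, 47/59, 54/59, 57/59, 57/59, 1]
j=0: u_0=1/80 ∈ [0, 6/59) → index 0
j=1: u_1=23/240 ∈ [0, 6/59) → index 0
j=2: u_2=43/240 ∈ [6/59, 15/59) → index 1
j=3: u_3=21/80 ∈ [15/59, 20/59) → index 2
j=4: u_4=83/240 ∈ [20/59, 22/59) → index 3
j=5: u_5=103/240 ∈ [22/59, 31/59) → index 4
j=6: u_6=41/80 ∈ [22/59, 31/59) → index 4
j=7: u_7=143/240 ∈ [35/59, 40/59) → index 6
j=8: u_8=163/240 ∈ [40/59, 47/59) → index 7
j=9: u_9=61/80 ∈ [40/59, 47/59) → index 7
j=10: u_10=203/240 ∈ [47/59, 54/59) → index 8
j=11: u_11=223/240 ∈ [54/59, 57/59) → index 9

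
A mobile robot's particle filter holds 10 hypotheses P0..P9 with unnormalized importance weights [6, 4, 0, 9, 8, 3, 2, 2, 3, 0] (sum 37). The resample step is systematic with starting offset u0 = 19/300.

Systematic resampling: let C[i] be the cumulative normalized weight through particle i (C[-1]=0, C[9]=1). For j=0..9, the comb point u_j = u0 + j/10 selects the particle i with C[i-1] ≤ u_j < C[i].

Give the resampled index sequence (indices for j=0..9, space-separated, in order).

0 1 1 3 3 4 4 5 6 8

C = [6/37, 10/37, 10/37, 19/37, 27/37, 30/37, 32/37, 34/37, 1, 1]
j=0: u_0=19/300 ∈ [0, 6/37) → index 0
j=1: u_1=49/300 ∈ [6/37, 10/37) → index 1
j=2: u_2=79/300 ∈ [6/37, 10/37) → index 1
j=3: u_3=109/300 ∈ [10/37, 19/37) → index 3
j=4: u_4=139/300 ∈ [10/37, 19/37) → index 3
j=5: u_5=169/300 ∈ [19/37, 27/37) → index 4
j=6: u_6=199/300 ∈ [19/37, 27/37) → index 4
j=7: u_7=229/300 ∈ [27/37, 30/37) → index 5
j=8: u_8=259/300 ∈ [30/37, 32/37) → index 6
j=9: u_9=289/300 ∈ [34/37, 1) → index 8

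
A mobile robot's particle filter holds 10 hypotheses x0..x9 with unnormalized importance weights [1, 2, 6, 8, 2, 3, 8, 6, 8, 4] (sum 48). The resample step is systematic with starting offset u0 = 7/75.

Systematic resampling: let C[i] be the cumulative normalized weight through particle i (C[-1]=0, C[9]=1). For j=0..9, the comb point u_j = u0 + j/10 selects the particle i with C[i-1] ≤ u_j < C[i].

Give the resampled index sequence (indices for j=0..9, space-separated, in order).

2 3 3 4 6 6 7 8 8 9

C = [1/48, 1/16, 3/16, 17/48, 19/48, 11/24, 5/8, 3/4, 11/12, 1]
j=0: u_0=7/75 ∈ [1/16, 3/16) → index 2
j=1: u_1=29/150 ∈ [3/16, 17/48) → index 3
j=2: u_2=22/75 ∈ [3/16, 17/48) → index 3
j=3: u_3=59/150 ∈ [17/48, 19/48) → index 4
j=4: u_4=37/75 ∈ [11/24, 5/8) → index 6
j=5: u_5=89/150 ∈ [11/24, 5/8) → index 6
j=6: u_6=52/75 ∈ [5/8, 3/4) → index 7
j=7: u_7=119/150 ∈ [3/4, 11/12) → index 8
j=8: u_8=67/75 ∈ [3/4, 11/12) → index 8
j=9: u_9=149/150 ∈ [11/12, 1) → index 9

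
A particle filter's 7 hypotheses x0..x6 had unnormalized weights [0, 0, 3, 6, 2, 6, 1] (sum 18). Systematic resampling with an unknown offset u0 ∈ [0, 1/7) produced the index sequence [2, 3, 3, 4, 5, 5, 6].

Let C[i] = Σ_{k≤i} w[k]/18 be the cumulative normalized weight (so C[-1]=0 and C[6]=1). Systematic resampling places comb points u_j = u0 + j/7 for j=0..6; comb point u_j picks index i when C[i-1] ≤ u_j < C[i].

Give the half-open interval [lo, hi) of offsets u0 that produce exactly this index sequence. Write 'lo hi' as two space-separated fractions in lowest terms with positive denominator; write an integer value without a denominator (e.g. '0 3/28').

C = [0, 0, 1/6, 1/2, 11/18, 17/18, 1]
j=0 picked index 2: u0 ∈ [0, 1/6)
j=1 picked index 3: u0 ∈ [1/42, 5/14)
j=2 picked index 3: u0 ∈ [-5/42, 3/14)
j=3 picked index 4: u0 ∈ [1/14, 23/126)
j=4 picked index 5: u0 ∈ [5/126, 47/126)
j=5 picked index 5: u0 ∈ [-13/126, 29/126)
j=6 picked index 6: u0 ∈ [11/126, 1/7)
intersection: [11/126, 1/7)

11/126 1/7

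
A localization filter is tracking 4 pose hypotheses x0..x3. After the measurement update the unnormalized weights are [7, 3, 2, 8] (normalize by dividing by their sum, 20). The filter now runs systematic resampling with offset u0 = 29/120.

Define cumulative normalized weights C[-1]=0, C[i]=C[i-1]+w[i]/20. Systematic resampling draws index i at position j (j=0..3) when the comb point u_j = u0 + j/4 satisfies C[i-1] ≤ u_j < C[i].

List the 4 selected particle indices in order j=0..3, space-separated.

C = [7/20, 1/2, 3/5, 1]
j=0: u_0=29/120 ∈ [0, 7/20) → index 0
j=1: u_1=59/120 ∈ [7/20, 1/2) → index 1
j=2: u_2=89/120 ∈ [3/5, 1) → index 3
j=3: u_3=119/120 ∈ [3/5, 1) → index 3

0 1 3 3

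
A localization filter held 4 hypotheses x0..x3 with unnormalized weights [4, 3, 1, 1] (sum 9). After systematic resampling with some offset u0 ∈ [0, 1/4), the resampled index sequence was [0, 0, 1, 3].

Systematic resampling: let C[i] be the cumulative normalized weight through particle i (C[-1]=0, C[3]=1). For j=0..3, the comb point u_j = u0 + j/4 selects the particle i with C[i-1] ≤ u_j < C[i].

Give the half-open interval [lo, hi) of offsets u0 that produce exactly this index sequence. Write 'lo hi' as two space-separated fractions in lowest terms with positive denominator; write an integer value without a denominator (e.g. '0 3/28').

5/36 7/36

C = [4/9, 7/9, 8/9, 1]
j=0 picked index 0: u0 ∈ [0, 4/9)
j=1 picked index 0: u0 ∈ [-1/4, 7/36)
j=2 picked index 1: u0 ∈ [-1/18, 5/18)
j=3 picked index 3: u0 ∈ [5/36, 1/4)
intersection: [5/36, 7/36)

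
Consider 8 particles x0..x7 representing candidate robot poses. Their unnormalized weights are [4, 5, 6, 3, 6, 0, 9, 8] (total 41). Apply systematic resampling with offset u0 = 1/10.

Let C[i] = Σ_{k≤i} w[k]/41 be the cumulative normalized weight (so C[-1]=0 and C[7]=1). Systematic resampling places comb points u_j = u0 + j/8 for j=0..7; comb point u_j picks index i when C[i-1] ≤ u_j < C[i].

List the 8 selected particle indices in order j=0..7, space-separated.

1 2 2 4 6 6 7 7

C = [4/41, 9/41, 15/41, 18/41, 24/41, 24/41, 33/41, 1]
j=0: u_0=1/10 ∈ [4/41, 9/41) → index 1
j=1: u_1=9/40 ∈ [9/41, 15/41) → index 2
j=2: u_2=7/20 ∈ [9/41, 15/41) → index 2
j=3: u_3=19/40 ∈ [18/41, 24/41) → index 4
j=4: u_4=3/5 ∈ [24/41, 33/41) → index 6
j=5: u_5=29/40 ∈ [24/41, 33/41) → index 6
j=6: u_6=17/20 ∈ [33/41, 1) → index 7
j=7: u_7=39/40 ∈ [33/41, 1) → index 7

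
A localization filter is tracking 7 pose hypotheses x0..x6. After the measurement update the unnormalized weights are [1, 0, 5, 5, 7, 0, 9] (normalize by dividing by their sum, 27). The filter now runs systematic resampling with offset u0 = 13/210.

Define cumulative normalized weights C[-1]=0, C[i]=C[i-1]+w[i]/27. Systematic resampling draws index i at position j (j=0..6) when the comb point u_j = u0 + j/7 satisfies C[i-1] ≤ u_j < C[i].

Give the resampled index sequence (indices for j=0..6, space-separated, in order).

2 2 3 4 4 6 6

C = [1/27, 1/27, 2/9, 11/27, 2/3, 2/3, 1]
j=0: u_0=13/210 ∈ [1/27, 2/9) → index 2
j=1: u_1=43/210 ∈ [1/27, 2/9) → index 2
j=2: u_2=73/210 ∈ [2/9, 11/27) → index 3
j=3: u_3=103/210 ∈ [11/27, 2/3) → index 4
j=4: u_4=19/30 ∈ [11/27, 2/3) → index 4
j=5: u_5=163/210 ∈ [2/3, 1) → index 6
j=6: u_6=193/210 ∈ [2/3, 1) → index 6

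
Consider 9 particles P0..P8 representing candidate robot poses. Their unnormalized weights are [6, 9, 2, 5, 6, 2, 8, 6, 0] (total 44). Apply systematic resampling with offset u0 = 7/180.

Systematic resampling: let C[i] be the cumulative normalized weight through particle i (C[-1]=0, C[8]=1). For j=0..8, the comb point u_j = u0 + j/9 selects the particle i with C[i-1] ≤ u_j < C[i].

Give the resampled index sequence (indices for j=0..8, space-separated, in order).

C = [3/22, 15/44, 17/44, 1/2, 7/11, 15/22, 19/22, 1, 1]
j=0: u_0=7/180 ∈ [0, 3/22) → index 0
j=1: u_1=3/20 ∈ [3/22, 15/44) → index 1
j=2: u_2=47/180 ∈ [3/22, 15/44) → index 1
j=3: u_3=67/180 ∈ [15/44, 17/44) → index 2
j=4: u_4=29/60 ∈ [17/44, 1/2) → index 3
j=5: u_5=107/180 ∈ [1/2, 7/11) → index 4
j=6: u_6=127/180 ∈ [15/22, 19/22) → index 6
j=7: u_7=49/60 ∈ [15/22, 19/22) → index 6
j=8: u_8=167/180 ∈ [19/22, 1) → index 7

0 1 1 2 3 4 6 6 7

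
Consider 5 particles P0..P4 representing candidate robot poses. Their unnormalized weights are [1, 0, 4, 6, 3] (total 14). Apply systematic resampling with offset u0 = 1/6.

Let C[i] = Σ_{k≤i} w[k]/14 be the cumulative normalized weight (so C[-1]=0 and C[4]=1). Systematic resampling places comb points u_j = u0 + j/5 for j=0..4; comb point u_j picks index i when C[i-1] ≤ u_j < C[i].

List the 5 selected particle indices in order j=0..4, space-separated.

C = [1/14, 1/14, 5/14, 11/14, 1]
j=0: u_0=1/6 ∈ [1/14, 5/14) → index 2
j=1: u_1=11/30 ∈ [5/14, 11/14) → index 3
j=2: u_2=17/30 ∈ [5/14, 11/14) → index 3
j=3: u_3=23/30 ∈ [5/14, 11/14) → index 3
j=4: u_4=29/30 ∈ [11/14, 1) → index 4

2 3 3 3 4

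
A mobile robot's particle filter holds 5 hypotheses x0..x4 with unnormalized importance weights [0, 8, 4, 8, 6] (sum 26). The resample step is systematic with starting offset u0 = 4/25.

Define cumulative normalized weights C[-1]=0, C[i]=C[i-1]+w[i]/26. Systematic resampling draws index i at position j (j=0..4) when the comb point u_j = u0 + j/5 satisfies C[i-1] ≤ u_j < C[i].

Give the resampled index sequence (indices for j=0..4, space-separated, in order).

C = [0, 4/13, 6/13, 10/13, 1]
j=0: u_0=4/25 ∈ [0, 4/13) → index 1
j=1: u_1=9/25 ∈ [4/13, 6/13) → index 2
j=2: u_2=14/25 ∈ [6/13, 10/13) → index 3
j=3: u_3=19/25 ∈ [6/13, 10/13) → index 3
j=4: u_4=24/25 ∈ [10/13, 1) → index 4

1 2 3 3 4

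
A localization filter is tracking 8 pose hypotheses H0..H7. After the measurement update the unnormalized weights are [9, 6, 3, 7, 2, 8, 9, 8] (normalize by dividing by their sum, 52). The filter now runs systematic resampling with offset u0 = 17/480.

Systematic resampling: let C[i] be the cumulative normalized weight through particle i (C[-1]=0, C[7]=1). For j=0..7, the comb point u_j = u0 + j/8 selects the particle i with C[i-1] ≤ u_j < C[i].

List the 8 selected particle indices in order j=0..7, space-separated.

0 0 1 3 5 5 6 7

C = [9/52, 15/52, 9/26, 25/52, 27/52, 35/52, 11/13, 1]
j=0: u_0=17/480 ∈ [0, 9/52) → index 0
j=1: u_1=77/480 ∈ [0, 9/52) → index 0
j=2: u_2=137/480 ∈ [9/52, 15/52) → index 1
j=3: u_3=197/480 ∈ [9/26, 25/52) → index 3
j=4: u_4=257/480 ∈ [27/52, 35/52) → index 5
j=5: u_5=317/480 ∈ [27/52, 35/52) → index 5
j=6: u_6=377/480 ∈ [35/52, 11/13) → index 6
j=7: u_7=437/480 ∈ [11/13, 1) → index 7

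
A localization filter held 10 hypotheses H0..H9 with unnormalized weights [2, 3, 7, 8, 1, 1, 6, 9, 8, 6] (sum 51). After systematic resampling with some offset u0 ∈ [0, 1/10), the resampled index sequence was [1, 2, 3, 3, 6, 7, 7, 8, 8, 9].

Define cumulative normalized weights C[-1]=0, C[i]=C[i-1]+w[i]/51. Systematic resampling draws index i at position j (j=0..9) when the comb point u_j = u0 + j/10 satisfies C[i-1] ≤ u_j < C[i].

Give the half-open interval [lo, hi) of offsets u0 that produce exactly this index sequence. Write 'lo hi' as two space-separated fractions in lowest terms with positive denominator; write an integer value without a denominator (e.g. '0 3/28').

C = [2/51, 5/51, 4/17, 20/51, 7/17, 22/51, 28/51, 37/51, 15/17, 1]
j=0 picked index 1: u0 ∈ [2/51, 5/51)
j=1 picked index 2: u0 ∈ [-1/510, 23/170)
j=2 picked index 3: u0 ∈ [3/85, 49/255)
j=3 picked index 3: u0 ∈ [-11/170, 47/510)
j=4 picked index 6: u0 ∈ [8/255, 38/255)
j=5 picked index 7: u0 ∈ [5/102, 23/102)
j=6 picked index 7: u0 ∈ [-13/255, 32/255)
j=7 picked index 8: u0 ∈ [13/510, 31/170)
j=8 picked index 8: u0 ∈ [-19/255, 7/85)
j=9 picked index 9: u0 ∈ [-3/170, 1/10)
intersection: [5/102, 7/85)

5/102 7/85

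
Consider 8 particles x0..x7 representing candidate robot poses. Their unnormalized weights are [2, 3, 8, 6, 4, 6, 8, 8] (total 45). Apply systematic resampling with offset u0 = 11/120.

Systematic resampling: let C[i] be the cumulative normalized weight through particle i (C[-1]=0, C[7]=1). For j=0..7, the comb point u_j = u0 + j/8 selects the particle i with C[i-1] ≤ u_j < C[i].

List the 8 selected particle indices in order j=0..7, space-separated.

1 2 3 4 5 6 7 7

C = [2/45, 1/9, 13/45, 19/45, 23/45, 29/45, 37/45, 1]
j=0: u_0=11/120 ∈ [2/45, 1/9) → index 1
j=1: u_1=13/60 ∈ [1/9, 13/45) → index 2
j=2: u_2=41/120 ∈ [13/45, 19/45) → index 3
j=3: u_3=7/15 ∈ [19/45, 23/45) → index 4
j=4: u_4=71/120 ∈ [23/45, 29/45) → index 5
j=5: u_5=43/60 ∈ [29/45, 37/45) → index 6
j=6: u_6=101/120 ∈ [37/45, 1) → index 7
j=7: u_7=29/30 ∈ [37/45, 1) → index 7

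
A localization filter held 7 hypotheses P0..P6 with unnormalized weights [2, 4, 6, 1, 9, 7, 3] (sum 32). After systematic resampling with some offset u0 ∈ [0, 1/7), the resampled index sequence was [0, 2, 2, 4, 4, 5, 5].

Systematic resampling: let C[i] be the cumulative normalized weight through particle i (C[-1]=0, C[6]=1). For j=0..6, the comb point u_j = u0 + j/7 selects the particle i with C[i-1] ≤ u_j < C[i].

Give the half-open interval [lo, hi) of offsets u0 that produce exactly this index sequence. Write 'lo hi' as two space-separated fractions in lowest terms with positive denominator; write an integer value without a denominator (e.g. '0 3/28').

C = [1/16, 3/16, 3/8, 13/32, 11/16, 29/32, 1]
j=0 picked index 0: u0 ∈ [0, 1/16)
j=1 picked index 2: u0 ∈ [5/112, 13/56)
j=2 picked index 2: u0 ∈ [-11/112, 5/56)
j=3 picked index 4: u0 ∈ [-5/224, 29/112)
j=4 picked index 4: u0 ∈ [-37/224, 13/112)
j=5 picked index 5: u0 ∈ [-3/112, 43/224)
j=6 picked index 5: u0 ∈ [-19/112, 11/224)
intersection: [5/112, 11/224)

5/112 11/224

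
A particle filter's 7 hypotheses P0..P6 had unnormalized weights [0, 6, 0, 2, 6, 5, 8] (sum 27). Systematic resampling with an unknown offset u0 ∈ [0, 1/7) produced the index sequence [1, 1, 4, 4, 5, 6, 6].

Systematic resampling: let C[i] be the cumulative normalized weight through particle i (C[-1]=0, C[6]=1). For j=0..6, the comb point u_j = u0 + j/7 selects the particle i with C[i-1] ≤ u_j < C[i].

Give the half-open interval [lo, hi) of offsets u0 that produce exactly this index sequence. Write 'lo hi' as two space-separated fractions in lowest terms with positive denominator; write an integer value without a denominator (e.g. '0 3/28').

C = [0, 2/9, 2/9, 8/27, 14/27, 19/27, 1]
j=0 picked index 1: u0 ∈ [0, 2/9)
j=1 picked index 1: u0 ∈ [-1/7, 5/63)
j=2 picked index 4: u0 ∈ [2/189, 44/189)
j=3 picked index 4: u0 ∈ [-25/189, 17/189)
j=4 picked index 5: u0 ∈ [-10/189, 25/189)
j=5 picked index 6: u0 ∈ [-2/189, 2/7)
j=6 picked index 6: u0 ∈ [-29/189, 1/7)
intersection: [2/189, 5/63)

2/189 5/63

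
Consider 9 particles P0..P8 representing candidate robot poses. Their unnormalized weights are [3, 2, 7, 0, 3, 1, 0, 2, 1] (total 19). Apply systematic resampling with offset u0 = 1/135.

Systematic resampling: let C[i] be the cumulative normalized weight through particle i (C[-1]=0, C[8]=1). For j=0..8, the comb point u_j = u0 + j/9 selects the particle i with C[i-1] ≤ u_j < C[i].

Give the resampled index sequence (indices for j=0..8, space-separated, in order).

C = [3/19, 5/19, 12/19, 12/19, 15/19, 16/19, 16/19, 18/19, 1]
j=0: u_0=1/135 ∈ [0, 3/19) → index 0
j=1: u_1=16/135 ∈ [0, 3/19) → index 0
j=2: u_2=31/135 ∈ [3/19, 5/19) → index 1
j=3: u_3=46/135 ∈ [5/19, 12/19) → index 2
j=4: u_4=61/135 ∈ [5/19, 12/19) → index 2
j=5: u_5=76/135 ∈ [5/19, 12/19) → index 2
j=6: u_6=91/135 ∈ [12/19, 15/19) → index 4
j=7: u_7=106/135 ∈ [12/19, 15/19) → index 4
j=8: u_8=121/135 ∈ [16/19, 18/19) → index 7

0 0 1 2 2 2 4 4 7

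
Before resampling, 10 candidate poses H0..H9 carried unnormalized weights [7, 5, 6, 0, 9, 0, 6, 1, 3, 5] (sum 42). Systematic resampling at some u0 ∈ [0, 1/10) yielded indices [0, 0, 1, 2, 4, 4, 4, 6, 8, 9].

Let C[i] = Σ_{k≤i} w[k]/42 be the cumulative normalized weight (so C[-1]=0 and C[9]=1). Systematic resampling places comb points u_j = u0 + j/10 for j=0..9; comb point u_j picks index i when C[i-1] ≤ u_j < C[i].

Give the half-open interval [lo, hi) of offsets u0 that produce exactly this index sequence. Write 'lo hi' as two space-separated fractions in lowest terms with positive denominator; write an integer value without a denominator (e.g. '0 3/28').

C = [1/6, 2/7, 3/7, 3/7, 9/14, 9/14, 11/14, 17/21, 37/42, 1]
j=0 picked index 0: u0 ∈ [0, 1/6)
j=1 picked index 0: u0 ∈ [-1/10, 1/15)
j=2 picked index 1: u0 ∈ [-1/30, 3/35)
j=3 picked index 2: u0 ∈ [-1/70, 9/70)
j=4 picked index 4: u0 ∈ [1/35, 17/70)
j=5 picked index 4: u0 ∈ [-1/14, 1/7)
j=6 picked index 4: u0 ∈ [-6/35, 3/70)
j=7 picked index 6: u0 ∈ [-2/35, 3/35)
j=8 picked index 8: u0 ∈ [1/105, 17/210)
j=9 picked index 9: u0 ∈ [-2/105, 1/10)
intersection: [1/35, 3/70)

1/35 3/70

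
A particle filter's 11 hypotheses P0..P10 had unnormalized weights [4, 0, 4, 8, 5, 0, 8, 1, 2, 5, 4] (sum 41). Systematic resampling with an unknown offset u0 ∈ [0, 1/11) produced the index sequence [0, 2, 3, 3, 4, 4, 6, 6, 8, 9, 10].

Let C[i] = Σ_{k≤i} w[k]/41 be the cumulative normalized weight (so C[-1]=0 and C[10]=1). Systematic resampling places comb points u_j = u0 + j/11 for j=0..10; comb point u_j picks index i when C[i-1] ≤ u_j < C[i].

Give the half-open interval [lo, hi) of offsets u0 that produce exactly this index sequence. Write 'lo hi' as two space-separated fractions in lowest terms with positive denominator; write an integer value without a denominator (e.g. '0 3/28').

C = [4/41, 4/41, 8/41, 16/41, 21/41, 21/41, 29/41, 30/41, 32/41, 37/41, 1]
j=0 picked index 0: u0 ∈ [0, 4/41)
j=1 picked index 2: u0 ∈ [3/451, 47/451)
j=2 picked index 3: u0 ∈ [6/451, 94/451)
j=3 picked index 3: u0 ∈ [-35/451, 53/451)
j=4 picked index 4: u0 ∈ [12/451, 67/451)
j=5 picked index 4: u0 ∈ [-29/451, 26/451)
j=6 picked index 6: u0 ∈ [-15/451, 73/451)
j=7 picked index 6: u0 ∈ [-56/451, 32/451)
j=8 picked index 8: u0 ∈ [2/451, 24/451)
j=9 picked index 9: u0 ∈ [-17/451, 38/451)
j=10 picked index 10: u0 ∈ [-3/451, 1/11)
intersection: [12/451, 24/451)

12/451 24/451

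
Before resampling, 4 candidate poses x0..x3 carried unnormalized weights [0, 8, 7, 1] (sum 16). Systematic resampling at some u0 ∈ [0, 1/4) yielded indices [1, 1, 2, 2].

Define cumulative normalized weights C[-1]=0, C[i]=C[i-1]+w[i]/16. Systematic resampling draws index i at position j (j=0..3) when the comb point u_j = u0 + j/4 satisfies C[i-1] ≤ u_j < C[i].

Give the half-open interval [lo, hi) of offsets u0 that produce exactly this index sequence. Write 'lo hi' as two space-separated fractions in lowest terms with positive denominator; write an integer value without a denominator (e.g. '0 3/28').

C = [0, 1/2, 15/16, 1]
j=0 picked index 1: u0 ∈ [0, 1/2)
j=1 picked index 1: u0 ∈ [-1/4, 1/4)
j=2 picked index 2: u0 ∈ [0, 7/16)
j=3 picked index 2: u0 ∈ [-1/4, 3/16)
intersection: [0, 3/16)

0 3/16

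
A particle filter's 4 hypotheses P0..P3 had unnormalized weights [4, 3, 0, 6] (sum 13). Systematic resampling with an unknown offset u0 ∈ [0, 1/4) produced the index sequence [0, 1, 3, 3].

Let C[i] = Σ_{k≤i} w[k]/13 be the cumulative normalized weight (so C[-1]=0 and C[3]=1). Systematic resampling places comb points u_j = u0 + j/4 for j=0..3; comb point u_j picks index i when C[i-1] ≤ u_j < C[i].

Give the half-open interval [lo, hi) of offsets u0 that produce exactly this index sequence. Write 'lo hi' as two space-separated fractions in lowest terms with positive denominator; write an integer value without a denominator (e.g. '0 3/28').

3/52 1/4

C = [4/13, 7/13, 7/13, 1]
j=0 picked index 0: u0 ∈ [0, 4/13)
j=1 picked index 1: u0 ∈ [3/52, 15/52)
j=2 picked index 3: u0 ∈ [1/26, 1/2)
j=3 picked index 3: u0 ∈ [-11/52, 1/4)
intersection: [3/52, 1/4)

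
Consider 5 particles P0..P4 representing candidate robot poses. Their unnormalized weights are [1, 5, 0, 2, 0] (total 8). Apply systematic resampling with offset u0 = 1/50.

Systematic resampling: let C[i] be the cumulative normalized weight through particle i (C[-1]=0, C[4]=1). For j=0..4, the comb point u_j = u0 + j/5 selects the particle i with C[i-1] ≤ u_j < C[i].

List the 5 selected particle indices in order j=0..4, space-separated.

0 1 1 1 3

C = [1/8, 3/4, 3/4, 1, 1]
j=0: u_0=1/50 ∈ [0, 1/8) → index 0
j=1: u_1=11/50 ∈ [1/8, 3/4) → index 1
j=2: u_2=21/50 ∈ [1/8, 3/4) → index 1
j=3: u_3=31/50 ∈ [1/8, 3/4) → index 1
j=4: u_4=41/50 ∈ [3/4, 1) → index 3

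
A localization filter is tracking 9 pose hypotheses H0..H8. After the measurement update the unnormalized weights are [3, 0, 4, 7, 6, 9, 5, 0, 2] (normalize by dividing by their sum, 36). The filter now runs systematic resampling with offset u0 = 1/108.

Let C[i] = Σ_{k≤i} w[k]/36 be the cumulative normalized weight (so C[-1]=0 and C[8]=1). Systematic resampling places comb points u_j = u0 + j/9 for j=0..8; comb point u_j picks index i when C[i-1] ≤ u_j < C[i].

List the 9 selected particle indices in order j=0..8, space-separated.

C = [1/12, 1/12, 7/36, 7/18, 5/9, 29/36, 17/18, 17/18, 1]
j=0: u_0=1/108 ∈ [0, 1/12) → index 0
j=1: u_1=13/108 ∈ [1/12, 7/36) → index 2
j=2: u_2=25/108 ∈ [7/36, 7/18) → index 3
j=3: u_3=37/108 ∈ [7/36, 7/18) → index 3
j=4: u_4=49/108 ∈ [7/18, 5/9) → index 4
j=5: u_5=61/108 ∈ [5/9, 29/36) → index 5
j=6: u_6=73/108 ∈ [5/9, 29/36) → index 5
j=7: u_7=85/108 ∈ [5/9, 29/36) → index 5
j=8: u_8=97/108 ∈ [29/36, 17/18) → index 6

0 2 3 3 4 5 5 5 6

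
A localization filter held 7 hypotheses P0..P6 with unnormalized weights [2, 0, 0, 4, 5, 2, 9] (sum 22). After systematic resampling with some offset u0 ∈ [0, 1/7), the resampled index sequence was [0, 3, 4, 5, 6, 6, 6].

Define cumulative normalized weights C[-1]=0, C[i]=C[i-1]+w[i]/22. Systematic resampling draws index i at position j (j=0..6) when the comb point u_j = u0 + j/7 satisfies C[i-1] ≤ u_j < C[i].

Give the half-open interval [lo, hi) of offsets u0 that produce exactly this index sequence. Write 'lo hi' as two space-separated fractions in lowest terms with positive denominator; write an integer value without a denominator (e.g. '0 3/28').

1/14 1/11

C = [1/11, 1/11, 1/11, 3/11, 1/2, 13/22, 1]
j=0 picked index 0: u0 ∈ [0, 1/11)
j=1 picked index 3: u0 ∈ [-4/77, 10/77)
j=2 picked index 4: u0 ∈ [-1/77, 3/14)
j=3 picked index 5: u0 ∈ [1/14, 25/154)
j=4 picked index 6: u0 ∈ [3/154, 3/7)
j=5 picked index 6: u0 ∈ [-19/154, 2/7)
j=6 picked index 6: u0 ∈ [-41/154, 1/7)
intersection: [1/14, 1/11)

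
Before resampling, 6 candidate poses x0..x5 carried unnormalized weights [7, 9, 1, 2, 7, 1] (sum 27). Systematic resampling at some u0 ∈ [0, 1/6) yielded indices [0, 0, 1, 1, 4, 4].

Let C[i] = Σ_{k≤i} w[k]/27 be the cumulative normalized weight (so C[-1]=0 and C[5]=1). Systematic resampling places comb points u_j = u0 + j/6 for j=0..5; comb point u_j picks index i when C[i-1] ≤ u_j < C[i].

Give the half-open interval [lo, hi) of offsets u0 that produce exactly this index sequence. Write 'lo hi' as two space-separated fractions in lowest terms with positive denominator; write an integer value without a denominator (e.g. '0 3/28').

C = [7/27, 16/27, 17/27, 19/27, 26/27, 1]
j=0 picked index 0: u0 ∈ [0, 7/27)
j=1 picked index 0: u0 ∈ [-1/6, 5/54)
j=2 picked index 1: u0 ∈ [-2/27, 7/27)
j=3 picked index 1: u0 ∈ [-13/54, 5/54)
j=4 picked index 4: u0 ∈ [1/27, 8/27)
j=5 picked index 4: u0 ∈ [-7/54, 7/54)
intersection: [1/27, 5/54)

1/27 5/54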